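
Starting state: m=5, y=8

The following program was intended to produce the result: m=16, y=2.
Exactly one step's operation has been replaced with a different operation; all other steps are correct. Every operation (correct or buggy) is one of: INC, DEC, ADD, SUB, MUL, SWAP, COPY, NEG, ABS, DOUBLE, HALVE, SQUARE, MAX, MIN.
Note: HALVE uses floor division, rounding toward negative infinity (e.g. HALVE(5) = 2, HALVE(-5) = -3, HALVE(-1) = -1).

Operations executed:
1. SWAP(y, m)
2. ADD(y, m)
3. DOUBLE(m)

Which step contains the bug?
Step 2

Trace with buggy code:
Initial: m=5, y=8
After step 1: m=8, y=5
After step 2: m=8, y=13
After step 3: m=16, y=13
Actual final m=16, y=13 ≠ expected m=16, y=2.
Step 2 is the only position where a single-operation replacement can produce the expected result.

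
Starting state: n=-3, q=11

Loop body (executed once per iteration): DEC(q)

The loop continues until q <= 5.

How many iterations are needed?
6

Tracing iterations:
Initial: n=-3, q=11
After iteration 1: n=-3, q=10
After iteration 2: n=-3, q=9
After iteration 3: n=-3, q=8
After iteration 4: n=-3, q=7
After iteration 5: n=-3, q=6
After iteration 6: n=-3, q=5
q <= 5 now holds, so the loop exits after 6 iterations.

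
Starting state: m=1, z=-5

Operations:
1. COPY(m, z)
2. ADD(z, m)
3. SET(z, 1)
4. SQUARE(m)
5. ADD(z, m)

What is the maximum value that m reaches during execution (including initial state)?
25

Values of m at each step:
Initial: m = 1
After step 1: m = -5
After step 2: m = -5
After step 3: m = -5
After step 4: m = 25 ← maximum
After step 5: m = 25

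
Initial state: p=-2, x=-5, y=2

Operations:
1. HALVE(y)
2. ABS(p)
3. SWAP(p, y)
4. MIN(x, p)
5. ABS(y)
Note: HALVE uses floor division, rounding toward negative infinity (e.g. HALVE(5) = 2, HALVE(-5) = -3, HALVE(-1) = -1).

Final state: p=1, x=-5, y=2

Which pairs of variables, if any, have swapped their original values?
None

Comparing initial and final values:
p: -2 → 1
x: -5 → -5
y: 2 → 2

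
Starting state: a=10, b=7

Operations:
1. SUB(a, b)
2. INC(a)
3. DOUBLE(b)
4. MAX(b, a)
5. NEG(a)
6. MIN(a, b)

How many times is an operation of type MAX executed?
1

Counting MAX operations:
Step 4: MAX(b, a) ← MAX
Total: 1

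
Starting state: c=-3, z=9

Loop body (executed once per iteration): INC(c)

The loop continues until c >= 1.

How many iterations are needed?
4

Tracing iterations:
Initial: c=-3, z=9
After iteration 1: c=-2, z=9
After iteration 2: c=-1, z=9
After iteration 3: c=0, z=9
After iteration 4: c=1, z=9
c >= 1 now holds, so the loop exits after 4 iterations.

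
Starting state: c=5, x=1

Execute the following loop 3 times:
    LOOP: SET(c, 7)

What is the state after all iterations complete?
c=7, x=1

Iteration trace:
Start: c=5, x=1
After iteration 1: c=7, x=1
After iteration 2: c=7, x=1
After iteration 3: c=7, x=1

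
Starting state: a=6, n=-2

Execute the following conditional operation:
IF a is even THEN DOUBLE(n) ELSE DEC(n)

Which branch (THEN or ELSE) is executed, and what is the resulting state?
Branch: THEN, Final state: a=6, n=-4

Evaluating condition: a is even
Condition is True, so THEN branch executes
After DOUBLE(n): a=6, n=-4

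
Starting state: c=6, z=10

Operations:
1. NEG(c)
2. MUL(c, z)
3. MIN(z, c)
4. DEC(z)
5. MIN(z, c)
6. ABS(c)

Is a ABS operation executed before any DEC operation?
No

First ABS: step 6
First DEC: step 4
Since 6 > 4, DEC comes first.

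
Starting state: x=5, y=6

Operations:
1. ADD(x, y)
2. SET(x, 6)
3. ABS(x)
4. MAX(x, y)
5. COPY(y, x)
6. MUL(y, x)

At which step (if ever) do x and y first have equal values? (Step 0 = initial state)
Step 2

x and y first become equal after step 2.

Comparing values at each step:
Initial: x=5, y=6
After step 1: x=11, y=6
After step 2: x=6, y=6 ← equal!
After step 3: x=6, y=6 ← equal!
After step 4: x=6, y=6 ← equal!
After step 5: x=6, y=6 ← equal!
After step 6: x=6, y=36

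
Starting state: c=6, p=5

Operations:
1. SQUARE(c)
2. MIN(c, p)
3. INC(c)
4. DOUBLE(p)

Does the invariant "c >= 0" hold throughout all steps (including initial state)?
Yes

The invariant holds at every step.

State at each step:
Initial: c=6, p=5
After step 1: c=36, p=5
After step 2: c=5, p=5
After step 3: c=6, p=5
After step 4: c=6, p=10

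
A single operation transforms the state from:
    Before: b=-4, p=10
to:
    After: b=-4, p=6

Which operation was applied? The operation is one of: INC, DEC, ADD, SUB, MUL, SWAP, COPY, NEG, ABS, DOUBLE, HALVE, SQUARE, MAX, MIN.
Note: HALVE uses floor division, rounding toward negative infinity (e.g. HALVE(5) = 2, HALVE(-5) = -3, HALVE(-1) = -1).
ADD(p, b)

Analyzing the change:
Before: b=-4, p=10
After: b=-4, p=6
Variable p changed from 10 to 6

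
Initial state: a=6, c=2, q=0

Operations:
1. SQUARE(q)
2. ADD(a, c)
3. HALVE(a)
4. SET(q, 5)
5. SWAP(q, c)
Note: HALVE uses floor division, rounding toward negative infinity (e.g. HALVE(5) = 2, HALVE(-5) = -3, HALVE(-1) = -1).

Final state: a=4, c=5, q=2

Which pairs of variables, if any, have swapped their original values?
None

Comparing initial and final values:
q: 0 → 2
a: 6 → 4
c: 2 → 5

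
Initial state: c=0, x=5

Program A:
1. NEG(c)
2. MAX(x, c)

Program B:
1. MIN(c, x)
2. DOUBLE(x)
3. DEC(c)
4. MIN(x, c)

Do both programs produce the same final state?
No

Program A final state: c=0, x=5
Program B final state: c=-1, x=-1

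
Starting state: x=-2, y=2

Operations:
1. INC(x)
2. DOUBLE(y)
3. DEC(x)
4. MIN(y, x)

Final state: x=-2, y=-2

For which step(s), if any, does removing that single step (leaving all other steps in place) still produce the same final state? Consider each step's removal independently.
Step(s) 2

Testing removal of each single step:
Without step 1: final = x=-3, y=-3 (different)
Without step 2: final = x=-2, y=-2 (same)
Without step 3: final = x=-1, y=-1 (different)
Without step 4: final = x=-2, y=4 (different)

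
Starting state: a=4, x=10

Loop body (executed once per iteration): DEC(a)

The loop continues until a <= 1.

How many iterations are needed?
3

Tracing iterations:
Initial: a=4, x=10
After iteration 1: a=3, x=10
After iteration 2: a=2, x=10
After iteration 3: a=1, x=10
a <= 1 now holds, so the loop exits after 3 iterations.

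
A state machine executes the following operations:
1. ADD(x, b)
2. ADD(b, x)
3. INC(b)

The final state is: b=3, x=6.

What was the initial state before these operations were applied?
b=-4, x=10

Working backwards:
Final state: b=3, x=6
Before step 3 (INC(b)): b=2, x=6
Before step 2 (ADD(b, x)): b=-4, x=6
Before step 1 (ADD(x, b)): b=-4, x=10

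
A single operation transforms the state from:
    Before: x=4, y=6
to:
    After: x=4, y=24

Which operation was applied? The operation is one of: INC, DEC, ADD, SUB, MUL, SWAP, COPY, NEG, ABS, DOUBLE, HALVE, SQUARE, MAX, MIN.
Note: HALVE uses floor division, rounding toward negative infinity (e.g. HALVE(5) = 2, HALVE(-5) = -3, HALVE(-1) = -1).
MUL(y, x)

Analyzing the change:
Before: x=4, y=6
After: x=4, y=24
Variable y changed from 6 to 24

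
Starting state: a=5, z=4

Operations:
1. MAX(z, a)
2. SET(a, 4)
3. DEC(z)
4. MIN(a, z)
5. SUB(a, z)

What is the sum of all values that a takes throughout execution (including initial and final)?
22

Values of a at each step:
Initial: a = 5
After step 1: a = 5
After step 2: a = 4
After step 3: a = 4
After step 4: a = 4
After step 5: a = 0
Sum = 5 + 5 + 4 + 4 + 4 + 0 = 22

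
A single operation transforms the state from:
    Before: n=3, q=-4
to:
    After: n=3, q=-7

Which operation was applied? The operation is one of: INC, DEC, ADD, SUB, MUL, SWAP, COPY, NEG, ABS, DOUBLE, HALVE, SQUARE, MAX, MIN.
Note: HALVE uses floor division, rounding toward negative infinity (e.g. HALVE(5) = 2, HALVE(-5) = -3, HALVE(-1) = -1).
SUB(q, n)

Analyzing the change:
Before: n=3, q=-4
After: n=3, q=-7
Variable q changed from -4 to -7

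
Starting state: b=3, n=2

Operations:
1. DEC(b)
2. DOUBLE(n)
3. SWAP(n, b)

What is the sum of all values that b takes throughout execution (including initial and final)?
11

Values of b at each step:
Initial: b = 3
After step 1: b = 2
After step 2: b = 2
After step 3: b = 4
Sum = 3 + 2 + 2 + 4 = 11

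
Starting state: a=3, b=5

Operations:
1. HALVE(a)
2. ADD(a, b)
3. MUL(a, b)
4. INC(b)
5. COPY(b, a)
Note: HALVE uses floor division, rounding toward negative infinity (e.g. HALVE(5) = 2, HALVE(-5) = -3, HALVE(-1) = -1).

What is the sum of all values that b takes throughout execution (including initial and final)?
56

Values of b at each step:
Initial: b = 5
After step 1: b = 5
After step 2: b = 5
After step 3: b = 5
After step 4: b = 6
After step 5: b = 30
Sum = 5 + 5 + 5 + 5 + 6 + 30 = 56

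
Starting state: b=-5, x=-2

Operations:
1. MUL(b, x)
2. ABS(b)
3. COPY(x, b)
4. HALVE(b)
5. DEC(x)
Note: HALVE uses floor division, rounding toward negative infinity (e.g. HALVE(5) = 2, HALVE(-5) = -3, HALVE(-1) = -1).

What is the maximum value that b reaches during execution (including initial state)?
10

Values of b at each step:
Initial: b = -5
After step 1: b = 10 ← maximum
After step 2: b = 10
After step 3: b = 10
After step 4: b = 5
After step 5: b = 5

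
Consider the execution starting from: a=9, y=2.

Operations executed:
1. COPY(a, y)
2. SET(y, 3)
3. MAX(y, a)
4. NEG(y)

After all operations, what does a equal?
a = 2

Tracing execution:
Step 1: COPY(a, y) → a = 2
Step 2: SET(y, 3) → a = 2
Step 3: MAX(y, a) → a = 2
Step 4: NEG(y) → a = 2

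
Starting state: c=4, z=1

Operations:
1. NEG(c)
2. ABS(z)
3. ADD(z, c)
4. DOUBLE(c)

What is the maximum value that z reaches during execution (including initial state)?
1

Values of z at each step:
Initial: z = 1 ← maximum
After step 1: z = 1
After step 2: z = 1
After step 3: z = -3
After step 4: z = -3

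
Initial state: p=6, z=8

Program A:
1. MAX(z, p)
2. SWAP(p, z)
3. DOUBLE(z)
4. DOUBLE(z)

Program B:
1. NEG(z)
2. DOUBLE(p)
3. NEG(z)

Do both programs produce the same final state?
No

Program A final state: p=8, z=24
Program B final state: p=12, z=8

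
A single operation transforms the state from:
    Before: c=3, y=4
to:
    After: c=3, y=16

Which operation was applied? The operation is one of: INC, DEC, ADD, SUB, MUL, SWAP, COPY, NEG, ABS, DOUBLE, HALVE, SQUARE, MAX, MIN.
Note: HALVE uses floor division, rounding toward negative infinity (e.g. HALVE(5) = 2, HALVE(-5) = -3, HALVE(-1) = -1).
SQUARE(y)

Analyzing the change:
Before: c=3, y=4
After: c=3, y=16
Variable y changed from 4 to 16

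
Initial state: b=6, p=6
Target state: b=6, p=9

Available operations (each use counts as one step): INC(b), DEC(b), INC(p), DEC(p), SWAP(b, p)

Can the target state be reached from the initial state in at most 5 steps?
Yes

Path (3 steps): INC(p) → INC(p) → INC(p)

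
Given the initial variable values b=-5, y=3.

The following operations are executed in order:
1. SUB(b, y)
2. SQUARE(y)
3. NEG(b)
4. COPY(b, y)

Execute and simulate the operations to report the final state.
{b: 9, y: 9}

Step-by-step execution:
Initial: b=-5, y=3
After step 1 (SUB(b, y)): b=-8, y=3
After step 2 (SQUARE(y)): b=-8, y=9
After step 3 (NEG(b)): b=8, y=9
After step 4 (COPY(b, y)): b=9, y=9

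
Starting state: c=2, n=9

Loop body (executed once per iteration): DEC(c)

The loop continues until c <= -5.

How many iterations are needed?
7

Tracing iterations:
Initial: c=2, n=9
After iteration 1: c=1, n=9
After iteration 2: c=0, n=9
After iteration 3: c=-1, n=9
After iteration 4: c=-2, n=9
After iteration 5: c=-3, n=9
After iteration 6: c=-4, n=9
After iteration 7: c=-5, n=9
c <= -5 now holds, so the loop exits after 7 iterations.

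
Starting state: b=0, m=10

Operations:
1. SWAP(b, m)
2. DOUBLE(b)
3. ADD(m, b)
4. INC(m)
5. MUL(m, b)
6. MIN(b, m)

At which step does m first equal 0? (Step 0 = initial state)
Step 1

Tracing m:
Initial: m = 10
After step 1: m = 0 ← first occurrence
After step 2: m = 0
After step 3: m = 20
After step 4: m = 21
After step 5: m = 420
After step 6: m = 420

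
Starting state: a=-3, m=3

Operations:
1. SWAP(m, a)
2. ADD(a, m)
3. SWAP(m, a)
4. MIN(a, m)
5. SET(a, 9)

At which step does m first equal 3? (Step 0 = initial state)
Step 0

Tracing m:
Initial: m = 3 ← first occurrence
After step 1: m = -3
After step 2: m = -3
After step 3: m = 0
After step 4: m = 0
After step 5: m = 0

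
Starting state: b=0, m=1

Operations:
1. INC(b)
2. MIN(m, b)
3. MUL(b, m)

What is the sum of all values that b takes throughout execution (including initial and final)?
3

Values of b at each step:
Initial: b = 0
After step 1: b = 1
After step 2: b = 1
After step 3: b = 1
Sum = 0 + 1 + 1 + 1 = 3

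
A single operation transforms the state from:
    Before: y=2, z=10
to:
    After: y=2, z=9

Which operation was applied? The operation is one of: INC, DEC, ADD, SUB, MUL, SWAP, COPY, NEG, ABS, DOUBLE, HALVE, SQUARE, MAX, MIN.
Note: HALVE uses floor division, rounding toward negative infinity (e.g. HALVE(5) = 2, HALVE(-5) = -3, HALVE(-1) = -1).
DEC(z)

Analyzing the change:
Before: y=2, z=10
After: y=2, z=9
Variable z changed from 10 to 9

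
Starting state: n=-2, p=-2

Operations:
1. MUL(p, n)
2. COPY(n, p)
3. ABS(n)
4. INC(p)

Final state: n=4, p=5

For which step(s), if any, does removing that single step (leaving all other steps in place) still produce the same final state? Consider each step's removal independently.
Step(s) 3

Testing removal of each single step:
Without step 1: final = n=2, p=-1 (different)
Without step 2: final = n=2, p=5 (different)
Without step 3: final = n=4, p=5 (same)
Without step 4: final = n=4, p=4 (different)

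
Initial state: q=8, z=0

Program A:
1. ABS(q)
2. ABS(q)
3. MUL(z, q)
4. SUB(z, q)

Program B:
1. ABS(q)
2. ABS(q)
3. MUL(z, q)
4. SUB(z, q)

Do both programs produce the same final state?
Yes

Program A final state: q=8, z=-8
Program B final state: q=8, z=-8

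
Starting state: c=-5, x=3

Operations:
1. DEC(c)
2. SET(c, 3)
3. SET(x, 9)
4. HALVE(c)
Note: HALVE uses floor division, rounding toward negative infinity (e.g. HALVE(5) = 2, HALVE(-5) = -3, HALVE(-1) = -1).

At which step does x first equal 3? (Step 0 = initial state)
Step 0

Tracing x:
Initial: x = 3 ← first occurrence
After step 1: x = 3
After step 2: x = 3
After step 3: x = 9
After step 4: x = 9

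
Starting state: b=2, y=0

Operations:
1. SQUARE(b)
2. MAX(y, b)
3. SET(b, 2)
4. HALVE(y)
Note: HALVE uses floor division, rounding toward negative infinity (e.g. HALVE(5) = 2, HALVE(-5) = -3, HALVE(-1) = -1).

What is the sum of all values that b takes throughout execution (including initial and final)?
14

Values of b at each step:
Initial: b = 2
After step 1: b = 4
After step 2: b = 4
After step 3: b = 2
After step 4: b = 2
Sum = 2 + 4 + 4 + 2 + 2 = 14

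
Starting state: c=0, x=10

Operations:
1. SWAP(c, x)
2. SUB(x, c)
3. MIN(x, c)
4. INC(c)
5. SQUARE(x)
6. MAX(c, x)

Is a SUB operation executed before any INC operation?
Yes

First SUB: step 2
First INC: step 4
Since 2 < 4, SUB comes first.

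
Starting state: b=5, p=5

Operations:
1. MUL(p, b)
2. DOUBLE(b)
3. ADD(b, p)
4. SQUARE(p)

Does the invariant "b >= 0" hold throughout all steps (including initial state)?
Yes

The invariant holds at every step.

State at each step:
Initial: b=5, p=5
After step 1: b=5, p=25
After step 2: b=10, p=25
After step 3: b=35, p=25
After step 4: b=35, p=625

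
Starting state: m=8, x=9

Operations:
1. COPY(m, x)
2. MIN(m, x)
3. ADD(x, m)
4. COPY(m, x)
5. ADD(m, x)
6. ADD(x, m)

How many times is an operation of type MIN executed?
1

Counting MIN operations:
Step 2: MIN(m, x) ← MIN
Total: 1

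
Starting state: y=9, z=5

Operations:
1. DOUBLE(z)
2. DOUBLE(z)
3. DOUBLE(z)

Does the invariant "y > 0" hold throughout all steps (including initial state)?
Yes

The invariant holds at every step.

State at each step:
Initial: y=9, z=5
After step 1: y=9, z=10
After step 2: y=9, z=20
After step 3: y=9, z=40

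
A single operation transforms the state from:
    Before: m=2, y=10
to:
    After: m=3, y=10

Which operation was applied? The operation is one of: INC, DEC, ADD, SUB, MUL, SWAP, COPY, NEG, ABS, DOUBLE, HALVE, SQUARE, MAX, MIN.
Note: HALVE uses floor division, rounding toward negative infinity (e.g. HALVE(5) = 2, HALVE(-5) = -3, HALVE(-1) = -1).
INC(m)

Analyzing the change:
Before: m=2, y=10
After: m=3, y=10
Variable m changed from 2 to 3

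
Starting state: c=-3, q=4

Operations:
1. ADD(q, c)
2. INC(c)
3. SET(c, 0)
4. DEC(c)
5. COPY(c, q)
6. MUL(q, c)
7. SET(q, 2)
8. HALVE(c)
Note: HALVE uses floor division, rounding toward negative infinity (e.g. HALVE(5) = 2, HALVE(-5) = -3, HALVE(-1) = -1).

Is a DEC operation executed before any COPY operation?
Yes

First DEC: step 4
First COPY: step 5
Since 4 < 5, DEC comes first.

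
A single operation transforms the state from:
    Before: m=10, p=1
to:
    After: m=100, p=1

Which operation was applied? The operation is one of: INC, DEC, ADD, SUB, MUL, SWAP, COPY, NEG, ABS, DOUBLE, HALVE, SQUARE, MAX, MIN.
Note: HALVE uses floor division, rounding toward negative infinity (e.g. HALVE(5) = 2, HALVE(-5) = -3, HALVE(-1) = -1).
SQUARE(m)

Analyzing the change:
Before: m=10, p=1
After: m=100, p=1
Variable m changed from 10 to 100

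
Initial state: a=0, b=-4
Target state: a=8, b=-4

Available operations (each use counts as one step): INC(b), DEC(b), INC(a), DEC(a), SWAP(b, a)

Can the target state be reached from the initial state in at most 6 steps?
No

The target state cannot be reached within 6 steps.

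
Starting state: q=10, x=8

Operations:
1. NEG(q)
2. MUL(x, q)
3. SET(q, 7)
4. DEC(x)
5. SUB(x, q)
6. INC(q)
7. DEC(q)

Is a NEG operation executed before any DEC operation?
Yes

First NEG: step 1
First DEC: step 4
Since 1 < 4, NEG comes first.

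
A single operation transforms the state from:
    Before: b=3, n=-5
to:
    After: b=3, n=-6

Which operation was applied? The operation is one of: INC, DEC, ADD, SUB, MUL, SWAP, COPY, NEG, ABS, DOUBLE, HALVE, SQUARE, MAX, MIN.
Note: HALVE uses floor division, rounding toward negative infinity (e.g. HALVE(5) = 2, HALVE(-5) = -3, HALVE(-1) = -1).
DEC(n)

Analyzing the change:
Before: b=3, n=-5
After: b=3, n=-6
Variable n changed from -5 to -6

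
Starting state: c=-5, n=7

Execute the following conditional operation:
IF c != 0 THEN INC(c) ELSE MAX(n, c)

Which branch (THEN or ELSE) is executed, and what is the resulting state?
Branch: THEN, Final state: c=-4, n=7

Evaluating condition: c != 0
c = -5
Condition is True, so THEN branch executes
After INC(c): c=-4, n=7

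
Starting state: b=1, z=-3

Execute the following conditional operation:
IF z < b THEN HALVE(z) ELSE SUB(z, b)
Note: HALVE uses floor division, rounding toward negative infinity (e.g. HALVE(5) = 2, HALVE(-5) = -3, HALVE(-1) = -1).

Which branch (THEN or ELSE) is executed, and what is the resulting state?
Branch: THEN, Final state: b=1, z=-2

Evaluating condition: z < b
z = -3, b = 1
Condition is True, so THEN branch executes
After HALVE(z): b=1, z=-2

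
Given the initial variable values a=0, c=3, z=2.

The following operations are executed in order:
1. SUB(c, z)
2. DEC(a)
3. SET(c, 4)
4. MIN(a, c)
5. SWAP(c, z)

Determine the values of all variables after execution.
{a: -1, c: 2, z: 4}

Step-by-step execution:
Initial: a=0, c=3, z=2
After step 1 (SUB(c, z)): a=0, c=1, z=2
After step 2 (DEC(a)): a=-1, c=1, z=2
After step 3 (SET(c, 4)): a=-1, c=4, z=2
After step 4 (MIN(a, c)): a=-1, c=4, z=2
After step 5 (SWAP(c, z)): a=-1, c=2, z=4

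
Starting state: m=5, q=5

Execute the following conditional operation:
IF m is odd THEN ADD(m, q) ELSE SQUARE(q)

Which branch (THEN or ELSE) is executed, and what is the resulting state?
Branch: THEN, Final state: m=10, q=5

Evaluating condition: m is odd
Condition is True, so THEN branch executes
After ADD(m, q): m=10, q=5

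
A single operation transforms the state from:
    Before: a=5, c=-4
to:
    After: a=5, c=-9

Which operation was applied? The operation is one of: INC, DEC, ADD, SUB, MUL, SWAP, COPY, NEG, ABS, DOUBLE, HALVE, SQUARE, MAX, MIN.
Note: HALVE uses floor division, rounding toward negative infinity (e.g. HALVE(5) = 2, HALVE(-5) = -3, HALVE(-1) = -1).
SUB(c, a)

Analyzing the change:
Before: a=5, c=-4
After: a=5, c=-9
Variable c changed from -4 to -9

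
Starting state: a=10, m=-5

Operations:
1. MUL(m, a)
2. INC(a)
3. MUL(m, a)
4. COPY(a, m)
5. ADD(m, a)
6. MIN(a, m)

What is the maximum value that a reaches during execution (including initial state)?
11

Values of a at each step:
Initial: a = 10
After step 1: a = 10
After step 2: a = 11 ← maximum
After step 3: a = 11
After step 4: a = -550
After step 5: a = -550
After step 6: a = -1100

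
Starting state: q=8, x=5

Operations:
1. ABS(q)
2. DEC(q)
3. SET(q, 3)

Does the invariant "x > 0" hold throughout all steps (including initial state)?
Yes

The invariant holds at every step.

State at each step:
Initial: q=8, x=5
After step 1: q=8, x=5
After step 2: q=7, x=5
After step 3: q=3, x=5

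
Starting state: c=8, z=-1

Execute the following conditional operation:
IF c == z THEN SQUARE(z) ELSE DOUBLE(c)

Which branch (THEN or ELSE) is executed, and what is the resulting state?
Branch: ELSE, Final state: c=16, z=-1

Evaluating condition: c == z
c = 8, z = -1
Condition is False, so ELSE branch executes
After DOUBLE(c): c=16, z=-1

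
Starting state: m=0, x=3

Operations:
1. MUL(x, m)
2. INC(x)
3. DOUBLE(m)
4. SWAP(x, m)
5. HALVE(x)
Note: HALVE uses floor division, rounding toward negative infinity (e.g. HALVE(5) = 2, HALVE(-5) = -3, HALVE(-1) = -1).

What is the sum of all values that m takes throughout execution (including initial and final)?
2

Values of m at each step:
Initial: m = 0
After step 1: m = 0
After step 2: m = 0
After step 3: m = 0
After step 4: m = 1
After step 5: m = 1
Sum = 0 + 0 + 0 + 0 + 1 + 1 = 2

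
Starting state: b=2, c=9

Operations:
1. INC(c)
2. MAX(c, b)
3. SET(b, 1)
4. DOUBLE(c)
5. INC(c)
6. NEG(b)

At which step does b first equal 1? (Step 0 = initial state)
Step 3

Tracing b:
Initial: b = 2
After step 1: b = 2
After step 2: b = 2
After step 3: b = 1 ← first occurrence
After step 4: b = 1
After step 5: b = 1
After step 6: b = -1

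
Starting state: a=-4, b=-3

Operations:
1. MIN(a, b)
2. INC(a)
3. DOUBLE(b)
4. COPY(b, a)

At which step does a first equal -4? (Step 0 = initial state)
Step 0

Tracing a:
Initial: a = -4 ← first occurrence
After step 1: a = -4
After step 2: a = -3
After step 3: a = -3
After step 4: a = -3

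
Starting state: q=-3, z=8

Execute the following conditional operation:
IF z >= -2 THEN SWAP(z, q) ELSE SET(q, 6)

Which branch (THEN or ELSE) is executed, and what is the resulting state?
Branch: THEN, Final state: q=8, z=-3

Evaluating condition: z >= -2
z = 8
Condition is True, so THEN branch executes
After SWAP(z, q): q=8, z=-3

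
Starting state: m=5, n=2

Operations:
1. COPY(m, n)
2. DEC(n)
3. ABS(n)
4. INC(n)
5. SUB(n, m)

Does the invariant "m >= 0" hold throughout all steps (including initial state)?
Yes

The invariant holds at every step.

State at each step:
Initial: m=5, n=2
After step 1: m=2, n=2
After step 2: m=2, n=1
After step 3: m=2, n=1
After step 4: m=2, n=2
After step 5: m=2, n=0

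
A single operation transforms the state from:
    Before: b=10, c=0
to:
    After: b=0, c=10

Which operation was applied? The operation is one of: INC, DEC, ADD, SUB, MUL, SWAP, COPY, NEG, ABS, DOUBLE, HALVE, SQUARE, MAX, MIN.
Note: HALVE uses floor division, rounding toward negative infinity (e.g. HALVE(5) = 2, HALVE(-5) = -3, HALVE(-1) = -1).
SWAP(b, c)

Analyzing the change:
Before: b=10, c=0
After: b=0, c=10
Variable b changed from 10 to 0
Variable c changed from 0 to 10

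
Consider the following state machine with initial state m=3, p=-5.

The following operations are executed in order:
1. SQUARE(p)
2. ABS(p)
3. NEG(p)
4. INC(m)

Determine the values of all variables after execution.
{m: 4, p: -25}

Step-by-step execution:
Initial: m=3, p=-5
After step 1 (SQUARE(p)): m=3, p=25
After step 2 (ABS(p)): m=3, p=25
After step 3 (NEG(p)): m=3, p=-25
After step 4 (INC(m)): m=4, p=-25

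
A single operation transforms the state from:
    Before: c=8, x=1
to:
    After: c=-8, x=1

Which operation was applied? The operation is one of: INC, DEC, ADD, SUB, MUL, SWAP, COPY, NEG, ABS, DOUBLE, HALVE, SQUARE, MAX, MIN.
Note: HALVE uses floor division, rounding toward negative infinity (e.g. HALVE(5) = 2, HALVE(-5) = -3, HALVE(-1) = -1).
NEG(c)

Analyzing the change:
Before: c=8, x=1
After: c=-8, x=1
Variable c changed from 8 to -8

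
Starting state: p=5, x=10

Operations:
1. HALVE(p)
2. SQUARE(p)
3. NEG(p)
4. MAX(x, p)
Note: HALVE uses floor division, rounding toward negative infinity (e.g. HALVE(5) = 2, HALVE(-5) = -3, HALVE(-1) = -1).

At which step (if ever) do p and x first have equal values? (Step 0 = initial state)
Never

p and x never become equal during execution.

Comparing values at each step:
Initial: p=5, x=10
After step 1: p=2, x=10
After step 2: p=4, x=10
After step 3: p=-4, x=10
After step 4: p=-4, x=10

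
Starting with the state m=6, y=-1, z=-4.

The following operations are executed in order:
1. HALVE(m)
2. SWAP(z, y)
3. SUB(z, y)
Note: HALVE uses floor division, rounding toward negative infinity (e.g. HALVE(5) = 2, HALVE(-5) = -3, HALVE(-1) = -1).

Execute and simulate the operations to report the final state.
{m: 3, y: -4, z: 3}

Step-by-step execution:
Initial: m=6, y=-1, z=-4
After step 1 (HALVE(m)): m=3, y=-1, z=-4
After step 2 (SWAP(z, y)): m=3, y=-4, z=-1
After step 3 (SUB(z, y)): m=3, y=-4, z=3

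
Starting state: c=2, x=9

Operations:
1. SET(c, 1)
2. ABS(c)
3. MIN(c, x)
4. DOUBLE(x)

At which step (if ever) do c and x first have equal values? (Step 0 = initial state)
Never

c and x never become equal during execution.

Comparing values at each step:
Initial: c=2, x=9
After step 1: c=1, x=9
After step 2: c=1, x=9
After step 3: c=1, x=9
After step 4: c=1, x=18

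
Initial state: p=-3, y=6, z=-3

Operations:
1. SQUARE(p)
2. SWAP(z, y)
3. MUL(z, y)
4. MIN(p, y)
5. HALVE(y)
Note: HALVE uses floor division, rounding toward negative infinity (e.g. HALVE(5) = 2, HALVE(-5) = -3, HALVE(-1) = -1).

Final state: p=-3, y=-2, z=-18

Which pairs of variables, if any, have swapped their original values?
None

Comparing initial and final values:
p: -3 → -3
y: 6 → -2
z: -3 → -18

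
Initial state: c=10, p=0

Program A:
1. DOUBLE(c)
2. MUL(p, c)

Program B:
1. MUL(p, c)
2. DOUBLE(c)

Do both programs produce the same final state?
Yes

Program A final state: c=20, p=0
Program B final state: c=20, p=0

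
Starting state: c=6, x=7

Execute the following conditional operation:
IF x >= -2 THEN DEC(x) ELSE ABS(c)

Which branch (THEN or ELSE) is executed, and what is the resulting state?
Branch: THEN, Final state: c=6, x=6

Evaluating condition: x >= -2
x = 7
Condition is True, so THEN branch executes
After DEC(x): c=6, x=6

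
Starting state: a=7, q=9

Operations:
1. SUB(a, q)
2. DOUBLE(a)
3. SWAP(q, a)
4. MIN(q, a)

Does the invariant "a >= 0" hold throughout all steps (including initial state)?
No, violated after step 1

The invariant is violated after step 1.

State at each step:
Initial: a=7, q=9
After step 1: a=-2, q=9
After step 2: a=-4, q=9
After step 3: a=9, q=-4
After step 4: a=9, q=-4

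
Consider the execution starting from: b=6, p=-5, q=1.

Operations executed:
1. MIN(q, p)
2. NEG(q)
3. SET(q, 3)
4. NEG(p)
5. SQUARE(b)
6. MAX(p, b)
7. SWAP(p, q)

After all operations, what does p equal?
p = 3

Tracing execution:
Step 1: MIN(q, p) → p = -5
Step 2: NEG(q) → p = -5
Step 3: SET(q, 3) → p = -5
Step 4: NEG(p) → p = 5
Step 5: SQUARE(b) → p = 5
Step 6: MAX(p, b) → p = 36
Step 7: SWAP(p, q) → p = 3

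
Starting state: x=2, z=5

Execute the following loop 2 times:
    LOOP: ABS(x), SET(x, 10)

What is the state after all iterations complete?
x=10, z=5

Iteration trace:
Start: x=2, z=5
After iteration 1: x=10, z=5
After iteration 2: x=10, z=5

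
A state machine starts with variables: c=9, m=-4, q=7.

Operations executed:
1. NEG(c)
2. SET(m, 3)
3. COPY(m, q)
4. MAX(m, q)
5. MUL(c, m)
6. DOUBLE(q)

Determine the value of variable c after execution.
c = -63

Tracing execution:
Step 1: NEG(c) → c = -9
Step 2: SET(m, 3) → c = -9
Step 3: COPY(m, q) → c = -9
Step 4: MAX(m, q) → c = -9
Step 5: MUL(c, m) → c = -63
Step 6: DOUBLE(q) → c = -63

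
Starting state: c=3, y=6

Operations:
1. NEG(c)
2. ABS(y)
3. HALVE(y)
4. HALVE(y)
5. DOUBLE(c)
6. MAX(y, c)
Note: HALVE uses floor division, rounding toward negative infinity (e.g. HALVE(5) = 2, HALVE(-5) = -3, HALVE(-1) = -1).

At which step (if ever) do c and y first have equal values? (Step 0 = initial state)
Never

c and y never become equal during execution.

Comparing values at each step:
Initial: c=3, y=6
After step 1: c=-3, y=6
After step 2: c=-3, y=6
After step 3: c=-3, y=3
After step 4: c=-3, y=1
After step 5: c=-6, y=1
After step 6: c=-6, y=1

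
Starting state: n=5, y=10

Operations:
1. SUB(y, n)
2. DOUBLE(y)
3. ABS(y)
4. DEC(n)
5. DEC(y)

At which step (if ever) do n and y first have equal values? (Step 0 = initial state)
Step 1

n and y first become equal after step 1.

Comparing values at each step:
Initial: n=5, y=10
After step 1: n=5, y=5 ← equal!
After step 2: n=5, y=10
After step 3: n=5, y=10
After step 4: n=4, y=10
After step 5: n=4, y=9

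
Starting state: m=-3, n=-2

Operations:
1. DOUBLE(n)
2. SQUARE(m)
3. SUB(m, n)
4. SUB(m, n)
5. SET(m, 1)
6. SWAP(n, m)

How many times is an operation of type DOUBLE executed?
1

Counting DOUBLE operations:
Step 1: DOUBLE(n) ← DOUBLE
Total: 1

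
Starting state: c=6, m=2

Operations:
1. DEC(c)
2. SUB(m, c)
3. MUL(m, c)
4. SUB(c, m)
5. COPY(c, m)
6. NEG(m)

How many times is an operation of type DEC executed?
1

Counting DEC operations:
Step 1: DEC(c) ← DEC
Total: 1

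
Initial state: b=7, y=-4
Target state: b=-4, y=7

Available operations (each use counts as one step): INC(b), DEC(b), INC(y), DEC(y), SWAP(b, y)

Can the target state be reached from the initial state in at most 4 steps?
Yes

Path (1 step): SWAP(b, y)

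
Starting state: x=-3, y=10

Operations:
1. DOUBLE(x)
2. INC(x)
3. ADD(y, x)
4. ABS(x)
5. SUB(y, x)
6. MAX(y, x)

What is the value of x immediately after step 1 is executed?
x = -6

Tracing x through execution:
Initial: x = -3
After step 1 (DOUBLE(x)): x = -6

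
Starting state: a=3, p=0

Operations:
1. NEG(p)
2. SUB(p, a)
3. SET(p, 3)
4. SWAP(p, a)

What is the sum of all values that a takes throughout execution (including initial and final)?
15

Values of a at each step:
Initial: a = 3
After step 1: a = 3
After step 2: a = 3
After step 3: a = 3
After step 4: a = 3
Sum = 3 + 3 + 3 + 3 + 3 = 15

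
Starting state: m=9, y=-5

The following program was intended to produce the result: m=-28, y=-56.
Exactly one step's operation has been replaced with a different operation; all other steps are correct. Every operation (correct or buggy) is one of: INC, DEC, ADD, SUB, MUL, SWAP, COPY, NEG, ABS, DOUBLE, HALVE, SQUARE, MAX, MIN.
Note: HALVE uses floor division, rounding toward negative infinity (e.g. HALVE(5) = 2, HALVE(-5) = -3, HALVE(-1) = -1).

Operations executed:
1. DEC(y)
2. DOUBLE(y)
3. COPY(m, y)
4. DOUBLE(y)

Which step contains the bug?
Step 1

Trace with buggy code:
Initial: m=9, y=-5
After step 1: m=9, y=-6
After step 2: m=9, y=-12
After step 3: m=-12, y=-12
After step 4: m=-12, y=-24
Actual final m=-12, y=-24 ≠ expected m=-28, y=-56.
Step 1 is the only position where a single-operation replacement can produce the expected result.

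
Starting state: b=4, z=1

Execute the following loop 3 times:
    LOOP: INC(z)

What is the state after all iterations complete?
b=4, z=4

Iteration trace:
Start: b=4, z=1
After iteration 1: b=4, z=2
After iteration 2: b=4, z=3
After iteration 3: b=4, z=4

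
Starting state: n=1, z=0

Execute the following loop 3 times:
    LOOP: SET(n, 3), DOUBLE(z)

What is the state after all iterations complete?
n=3, z=0

Iteration trace:
Start: n=1, z=0
After iteration 1: n=3, z=0
After iteration 2: n=3, z=0
After iteration 3: n=3, z=0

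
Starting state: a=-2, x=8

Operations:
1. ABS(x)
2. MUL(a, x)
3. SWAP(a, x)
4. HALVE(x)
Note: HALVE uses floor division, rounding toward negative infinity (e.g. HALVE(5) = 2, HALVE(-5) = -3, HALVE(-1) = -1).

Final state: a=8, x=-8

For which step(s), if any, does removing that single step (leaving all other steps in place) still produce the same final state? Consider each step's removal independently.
Step(s) 1

Testing removal of each single step:
Without step 1: final = a=8, x=-8 (same)
Without step 2: final = a=8, x=-1 (different)
Without step 3: final = a=-16, x=4 (different)
Without step 4: final = a=8, x=-16 (different)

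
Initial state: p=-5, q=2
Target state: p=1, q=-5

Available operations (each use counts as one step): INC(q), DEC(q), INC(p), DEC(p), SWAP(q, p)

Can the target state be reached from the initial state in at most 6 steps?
Yes

Path (2 steps): DEC(q) → SWAP(q, p)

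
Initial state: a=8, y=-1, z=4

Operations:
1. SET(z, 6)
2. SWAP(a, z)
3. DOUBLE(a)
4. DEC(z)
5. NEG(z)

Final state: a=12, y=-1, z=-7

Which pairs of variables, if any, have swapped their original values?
None

Comparing initial and final values:
a: 8 → 12
y: -1 → -1
z: 4 → -7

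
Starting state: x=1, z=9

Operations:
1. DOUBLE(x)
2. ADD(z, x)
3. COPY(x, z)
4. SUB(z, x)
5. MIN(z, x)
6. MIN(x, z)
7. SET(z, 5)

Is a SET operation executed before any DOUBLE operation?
No

First SET: step 7
First DOUBLE: step 1
Since 7 > 1, DOUBLE comes first.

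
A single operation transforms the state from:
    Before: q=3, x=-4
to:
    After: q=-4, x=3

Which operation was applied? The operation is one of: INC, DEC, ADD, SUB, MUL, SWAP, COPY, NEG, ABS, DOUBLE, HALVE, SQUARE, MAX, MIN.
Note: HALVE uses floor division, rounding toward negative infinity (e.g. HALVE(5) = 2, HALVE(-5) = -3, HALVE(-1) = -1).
SWAP(q, x)

Analyzing the change:
Before: q=3, x=-4
After: q=-4, x=3
Variable q changed from 3 to -4
Variable x changed from -4 to 3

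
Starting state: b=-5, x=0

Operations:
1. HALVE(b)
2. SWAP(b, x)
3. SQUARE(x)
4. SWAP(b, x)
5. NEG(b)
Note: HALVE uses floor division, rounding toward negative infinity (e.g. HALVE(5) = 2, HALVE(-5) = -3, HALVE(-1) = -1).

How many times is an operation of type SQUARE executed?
1

Counting SQUARE operations:
Step 3: SQUARE(x) ← SQUARE
Total: 1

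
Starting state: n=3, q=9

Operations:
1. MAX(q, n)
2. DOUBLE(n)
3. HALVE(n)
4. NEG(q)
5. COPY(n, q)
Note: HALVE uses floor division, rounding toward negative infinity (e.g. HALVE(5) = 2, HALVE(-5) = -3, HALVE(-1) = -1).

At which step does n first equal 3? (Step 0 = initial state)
Step 0

Tracing n:
Initial: n = 3 ← first occurrence
After step 1: n = 3
After step 2: n = 6
After step 3: n = 3
After step 4: n = 3
After step 5: n = -9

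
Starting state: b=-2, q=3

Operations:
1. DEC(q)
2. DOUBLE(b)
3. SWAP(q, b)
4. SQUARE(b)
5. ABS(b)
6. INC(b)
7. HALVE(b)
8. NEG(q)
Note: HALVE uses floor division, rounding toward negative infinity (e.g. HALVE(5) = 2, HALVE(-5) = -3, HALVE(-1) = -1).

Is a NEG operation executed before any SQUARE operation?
No

First NEG: step 8
First SQUARE: step 4
Since 8 > 4, SQUARE comes first.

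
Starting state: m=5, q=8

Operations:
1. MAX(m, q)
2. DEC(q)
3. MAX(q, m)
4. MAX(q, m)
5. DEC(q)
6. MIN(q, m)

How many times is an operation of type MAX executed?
3

Counting MAX operations:
Step 1: MAX(m, q) ← MAX
Step 3: MAX(q, m) ← MAX
Step 4: MAX(q, m) ← MAX
Total: 3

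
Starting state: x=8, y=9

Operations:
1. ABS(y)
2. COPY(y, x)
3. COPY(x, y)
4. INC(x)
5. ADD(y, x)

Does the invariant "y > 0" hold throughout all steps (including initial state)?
Yes

The invariant holds at every step.

State at each step:
Initial: x=8, y=9
After step 1: x=8, y=9
After step 2: x=8, y=8
After step 3: x=8, y=8
After step 4: x=9, y=8
After step 5: x=9, y=17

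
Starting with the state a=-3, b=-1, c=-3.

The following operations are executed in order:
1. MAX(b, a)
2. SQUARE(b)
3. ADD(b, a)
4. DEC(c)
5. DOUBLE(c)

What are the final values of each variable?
{a: -3, b: -2, c: -8}

Step-by-step execution:
Initial: a=-3, b=-1, c=-3
After step 1 (MAX(b, a)): a=-3, b=-1, c=-3
After step 2 (SQUARE(b)): a=-3, b=1, c=-3
After step 3 (ADD(b, a)): a=-3, b=-2, c=-3
After step 4 (DEC(c)): a=-3, b=-2, c=-4
After step 5 (DOUBLE(c)): a=-3, b=-2, c=-8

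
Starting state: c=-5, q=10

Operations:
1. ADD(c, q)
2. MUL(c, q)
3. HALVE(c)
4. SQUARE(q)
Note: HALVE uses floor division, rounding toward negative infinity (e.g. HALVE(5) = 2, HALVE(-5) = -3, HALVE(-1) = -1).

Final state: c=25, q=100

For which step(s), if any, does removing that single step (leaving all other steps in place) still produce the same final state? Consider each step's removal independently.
None - removing any single step changes the final result

Testing removal of each single step:
Without step 1: final = c=-25, q=100 (different)
Without step 2: final = c=2, q=100 (different)
Without step 3: final = c=50, q=100 (different)
Without step 4: final = c=25, q=10 (different)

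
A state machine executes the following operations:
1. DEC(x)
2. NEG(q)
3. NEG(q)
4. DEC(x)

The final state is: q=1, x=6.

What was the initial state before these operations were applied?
q=1, x=8

Working backwards:
Final state: q=1, x=6
Before step 4 (DEC(x)): q=1, x=7
Before step 3 (NEG(q)): q=-1, x=7
Before step 2 (NEG(q)): q=1, x=7
Before step 1 (DEC(x)): q=1, x=8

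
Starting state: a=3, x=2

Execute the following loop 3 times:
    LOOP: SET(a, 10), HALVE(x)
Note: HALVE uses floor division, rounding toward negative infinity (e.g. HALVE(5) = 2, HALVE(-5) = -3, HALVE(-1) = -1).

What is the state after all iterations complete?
a=10, x=0

Iteration trace:
Start: a=3, x=2
After iteration 1: a=10, x=1
After iteration 2: a=10, x=0
After iteration 3: a=10, x=0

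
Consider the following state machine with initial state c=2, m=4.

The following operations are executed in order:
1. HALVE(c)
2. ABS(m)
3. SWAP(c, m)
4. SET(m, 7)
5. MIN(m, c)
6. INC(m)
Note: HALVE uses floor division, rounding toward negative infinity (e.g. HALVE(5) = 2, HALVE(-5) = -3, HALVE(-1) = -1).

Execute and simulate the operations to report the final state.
{c: 4, m: 5}

Step-by-step execution:
Initial: c=2, m=4
After step 1 (HALVE(c)): c=1, m=4
After step 2 (ABS(m)): c=1, m=4
After step 3 (SWAP(c, m)): c=4, m=1
After step 4 (SET(m, 7)): c=4, m=7
After step 5 (MIN(m, c)): c=4, m=4
After step 6 (INC(m)): c=4, m=5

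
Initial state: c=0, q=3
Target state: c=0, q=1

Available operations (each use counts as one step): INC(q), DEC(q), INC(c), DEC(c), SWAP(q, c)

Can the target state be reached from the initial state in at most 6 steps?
Yes

Path (2 steps): DEC(q) → DEC(q)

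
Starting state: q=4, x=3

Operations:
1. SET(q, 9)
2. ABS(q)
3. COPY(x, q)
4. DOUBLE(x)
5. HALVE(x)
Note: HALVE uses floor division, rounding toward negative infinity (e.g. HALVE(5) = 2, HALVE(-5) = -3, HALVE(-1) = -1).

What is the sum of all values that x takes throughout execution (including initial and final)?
45

Values of x at each step:
Initial: x = 3
After step 1: x = 3
After step 2: x = 3
After step 3: x = 9
After step 4: x = 18
After step 5: x = 9
Sum = 3 + 3 + 3 + 9 + 18 + 9 = 45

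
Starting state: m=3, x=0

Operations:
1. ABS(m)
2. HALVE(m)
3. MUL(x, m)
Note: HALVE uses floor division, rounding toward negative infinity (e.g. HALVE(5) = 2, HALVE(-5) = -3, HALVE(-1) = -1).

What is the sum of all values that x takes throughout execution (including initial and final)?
0

Values of x at each step:
Initial: x = 0
After step 1: x = 0
After step 2: x = 0
After step 3: x = 0
Sum = 0 + 0 + 0 + 0 = 0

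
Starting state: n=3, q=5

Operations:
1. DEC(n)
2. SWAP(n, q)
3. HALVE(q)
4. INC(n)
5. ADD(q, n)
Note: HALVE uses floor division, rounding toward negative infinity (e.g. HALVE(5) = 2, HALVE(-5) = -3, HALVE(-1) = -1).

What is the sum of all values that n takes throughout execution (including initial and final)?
27

Values of n at each step:
Initial: n = 3
After step 1: n = 2
After step 2: n = 5
After step 3: n = 5
After step 4: n = 6
After step 5: n = 6
Sum = 3 + 2 + 5 + 5 + 6 + 6 = 27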